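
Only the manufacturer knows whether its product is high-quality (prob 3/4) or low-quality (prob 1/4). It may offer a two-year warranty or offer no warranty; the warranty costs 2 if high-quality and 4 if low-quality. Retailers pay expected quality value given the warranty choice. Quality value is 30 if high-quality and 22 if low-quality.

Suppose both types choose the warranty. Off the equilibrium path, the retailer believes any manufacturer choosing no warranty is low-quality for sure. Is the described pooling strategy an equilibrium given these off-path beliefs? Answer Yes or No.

Yes

On path, the retailer holds the prior and pays 3/4·30 + 1/4·22 = 28. Off path (no warranty), believing low-quality, it pays 22.
high-quality: the warranty nets 28 − 2 = 26; no warranty nets 22. high-quality stays.
low-quality: the warranty nets 28 − 4 = 24; no warranty nets 22. low-quality stays.
No type deviates, so pooling is sustained.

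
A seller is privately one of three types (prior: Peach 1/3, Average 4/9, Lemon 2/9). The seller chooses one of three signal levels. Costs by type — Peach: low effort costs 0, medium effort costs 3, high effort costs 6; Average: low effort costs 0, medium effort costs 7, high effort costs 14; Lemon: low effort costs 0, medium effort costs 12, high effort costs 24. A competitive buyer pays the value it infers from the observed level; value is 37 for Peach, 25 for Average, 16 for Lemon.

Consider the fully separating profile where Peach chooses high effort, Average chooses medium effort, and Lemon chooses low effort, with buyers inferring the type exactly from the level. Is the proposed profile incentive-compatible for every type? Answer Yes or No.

Separating prices: high effort → 37, medium effort → 25, low effort → 16.
Peach (assigned high effort): low effort: 16 − 0 = 16; medium effort: 25 − 3 = 22; high effort: 37 − 6 = 31. Peach stays.
Average (assigned medium effort): low effort: 16 − 0 = 16; medium effort: 25 − 7 = 18; high effort: 37 − 14 = 23. Average prefers high effort.
Lemon (assigned low effort): low effort: 16 − 0 = 16; medium effort: 25 − 12 = 13; high effort: 37 − 24 = 13. Lemon stays.
At least one type deviates; the separating profile fails.

No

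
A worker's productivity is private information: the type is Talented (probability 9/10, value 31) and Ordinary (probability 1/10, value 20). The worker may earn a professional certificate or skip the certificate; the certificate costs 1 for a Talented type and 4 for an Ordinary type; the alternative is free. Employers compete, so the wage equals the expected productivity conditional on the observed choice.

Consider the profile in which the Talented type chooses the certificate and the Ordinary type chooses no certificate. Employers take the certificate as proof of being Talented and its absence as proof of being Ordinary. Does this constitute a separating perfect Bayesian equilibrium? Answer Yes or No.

Under these beliefs, the certificate earns wage 31 and no certificate earns wage 20.
Talented: the certificate nets 31 − 1 = 30; no certificate nets 20. Talented prefers the certificate.
Ordinary: the certificate nets 31 − 4 = 27; no certificate nets 20. Ordinary would deviate to the certificate.
Ordinary has a profitable deviation, so the profile is not an equilibrium.

No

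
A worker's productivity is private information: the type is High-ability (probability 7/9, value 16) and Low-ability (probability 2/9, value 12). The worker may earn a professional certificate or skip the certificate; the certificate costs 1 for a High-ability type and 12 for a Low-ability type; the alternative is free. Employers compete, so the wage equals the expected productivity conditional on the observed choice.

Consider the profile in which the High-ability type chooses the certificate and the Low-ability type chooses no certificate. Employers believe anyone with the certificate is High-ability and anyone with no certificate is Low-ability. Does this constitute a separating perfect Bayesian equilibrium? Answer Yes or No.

Under these beliefs, the certificate earns wage 16 and no certificate earns wage 12.
High-ability: the certificate nets 16 − 1 = 15; no certificate nets 12. High-ability prefers the certificate.
Low-ability: the certificate nets 16 − 12 = 4; no certificate nets 12. Low-ability prefers no certificate.
Neither type deviates, so the separating profile is an equilibrium.

Yes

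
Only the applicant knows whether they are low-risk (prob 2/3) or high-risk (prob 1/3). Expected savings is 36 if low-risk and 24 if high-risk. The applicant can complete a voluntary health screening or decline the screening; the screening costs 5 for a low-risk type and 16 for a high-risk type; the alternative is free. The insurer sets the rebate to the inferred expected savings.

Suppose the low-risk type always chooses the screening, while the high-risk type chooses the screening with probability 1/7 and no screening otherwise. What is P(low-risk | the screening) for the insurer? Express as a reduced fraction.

14/15

P(the screening) = (2/3)·1 + (1/3)·(1/7) = 5/7.
By Bayes' rule, P(low-risk | the screening) = (2/3) / (5/7) = 14/15.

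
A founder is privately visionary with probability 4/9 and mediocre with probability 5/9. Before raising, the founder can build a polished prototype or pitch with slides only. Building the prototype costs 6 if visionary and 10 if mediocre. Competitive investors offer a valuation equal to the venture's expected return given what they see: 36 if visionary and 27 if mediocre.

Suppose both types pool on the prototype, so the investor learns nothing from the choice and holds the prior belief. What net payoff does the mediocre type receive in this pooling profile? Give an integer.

21

Pooled valuation = 4/9·36 + 5/9·27 = 31.
mediocre pays cost 10 for the prototype, so net payoff = 31 − 10 = 21.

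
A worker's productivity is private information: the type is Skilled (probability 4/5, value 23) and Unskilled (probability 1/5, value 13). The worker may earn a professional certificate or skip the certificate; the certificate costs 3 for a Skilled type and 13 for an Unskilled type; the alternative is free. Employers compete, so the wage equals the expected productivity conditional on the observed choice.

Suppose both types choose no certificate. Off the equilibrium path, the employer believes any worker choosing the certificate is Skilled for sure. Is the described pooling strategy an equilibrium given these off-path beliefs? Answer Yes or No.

On path, the employer holds the prior and pays 4/5·23 + 1/5·13 = 21. Off path (the certificate), believing Skilled, it pays 23.
Skilled: no certificate nets 21; the certificate nets 23 − 3 = 20. Skilled stays.
Unskilled: no certificate nets 21; the certificate nets 23 − 13 = 10. Unskilled stays.
No type deviates, so pooling is sustained.

Yes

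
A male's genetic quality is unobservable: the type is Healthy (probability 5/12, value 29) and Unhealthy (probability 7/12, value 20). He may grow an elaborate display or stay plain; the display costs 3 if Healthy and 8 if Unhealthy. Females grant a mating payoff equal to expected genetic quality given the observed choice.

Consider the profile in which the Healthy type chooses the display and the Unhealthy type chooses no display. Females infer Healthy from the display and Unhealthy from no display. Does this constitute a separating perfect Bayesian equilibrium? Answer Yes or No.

No

Under these beliefs, the display earns mating payoff 29 and no display earns mating payoff 20.
Healthy: the display nets 29 − 3 = 26; no display nets 20. Healthy prefers the display.
Unhealthy: the display nets 29 − 8 = 21; no display nets 20. Unhealthy would deviate to the display.
Unhealthy has a profitable deviation, so the profile is not an equilibrium.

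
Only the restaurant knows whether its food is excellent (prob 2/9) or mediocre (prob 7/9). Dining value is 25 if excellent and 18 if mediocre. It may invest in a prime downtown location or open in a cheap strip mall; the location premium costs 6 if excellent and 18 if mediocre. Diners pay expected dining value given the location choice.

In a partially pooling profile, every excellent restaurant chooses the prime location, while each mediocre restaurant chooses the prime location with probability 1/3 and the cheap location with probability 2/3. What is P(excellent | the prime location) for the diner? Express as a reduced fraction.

6/13

P(the prime location) = (2/9)·1 + (7/9)·(1/3) = 13/27.
By Bayes' rule, P(excellent | the prime location) = (2/9) / (13/27) = 6/13.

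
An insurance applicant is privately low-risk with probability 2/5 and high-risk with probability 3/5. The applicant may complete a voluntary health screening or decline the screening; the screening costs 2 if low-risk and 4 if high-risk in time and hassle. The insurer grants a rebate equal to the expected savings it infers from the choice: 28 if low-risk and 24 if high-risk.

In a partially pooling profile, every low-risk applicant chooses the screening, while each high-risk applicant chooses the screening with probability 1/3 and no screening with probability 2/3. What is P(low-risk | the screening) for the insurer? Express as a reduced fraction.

P(the screening) = (2/5)·1 + (3/5)·(1/3) = 3/5.
By Bayes' rule, P(low-risk | the screening) = (2/5) / (3/5) = 2/3.

2/3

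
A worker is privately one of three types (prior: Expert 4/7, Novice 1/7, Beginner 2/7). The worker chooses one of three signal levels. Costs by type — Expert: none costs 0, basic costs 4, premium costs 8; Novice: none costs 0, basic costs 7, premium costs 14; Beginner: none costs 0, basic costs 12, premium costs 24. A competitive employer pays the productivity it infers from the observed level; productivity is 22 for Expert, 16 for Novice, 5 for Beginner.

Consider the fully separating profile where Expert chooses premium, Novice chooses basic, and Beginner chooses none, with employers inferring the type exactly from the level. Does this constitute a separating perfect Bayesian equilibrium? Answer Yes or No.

Yes

Separating wages: premium → 22, basic → 16, none → 5.
Expert (assigned premium): none: 5 − 0 = 5; basic: 16 − 4 = 12; premium: 22 − 8 = 14. Expert stays.
Novice (assigned basic): none: 5 − 0 = 5; basic: 16 − 7 = 9; premium: 22 − 14 = 8. Novice stays.
Beginner (assigned none): none: 5 − 0 = 5; basic: 16 − 12 = 4; premium: 22 − 24 = -2. Beginner stays.
Every type prefers its assigned level; separation holds.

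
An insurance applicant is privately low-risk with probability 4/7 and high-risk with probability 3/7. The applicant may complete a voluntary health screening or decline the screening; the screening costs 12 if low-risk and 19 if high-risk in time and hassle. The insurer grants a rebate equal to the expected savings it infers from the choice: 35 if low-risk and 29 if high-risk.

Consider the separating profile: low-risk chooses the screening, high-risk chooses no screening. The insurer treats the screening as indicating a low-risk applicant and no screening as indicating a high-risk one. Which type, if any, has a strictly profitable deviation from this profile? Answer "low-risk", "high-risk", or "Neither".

low-risk

The screening pays 35; no screening pays 29.
low-risk: assigned the screening, nets 35 − 12 = 23; deviating to no screening nets 29.
high-risk: assigned no screening, nets 29; deviating to the screening nets 35 − 19 = 16.
The low-risk type gains 6 by deviating.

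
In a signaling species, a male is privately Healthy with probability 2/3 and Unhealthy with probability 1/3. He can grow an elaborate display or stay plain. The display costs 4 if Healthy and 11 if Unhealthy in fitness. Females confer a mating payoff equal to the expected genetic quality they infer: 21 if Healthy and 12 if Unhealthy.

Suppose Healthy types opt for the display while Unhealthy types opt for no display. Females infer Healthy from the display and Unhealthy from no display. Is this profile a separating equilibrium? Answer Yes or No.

Yes

Under these beliefs, the display earns mating payoff 21 and no display earns mating payoff 12.
Healthy: the display nets 21 − 4 = 17; no display nets 12. Healthy prefers the display.
Unhealthy: the display nets 21 − 11 = 10; no display nets 12. Unhealthy prefers no display.
Neither type deviates, so the separating profile is an equilibrium.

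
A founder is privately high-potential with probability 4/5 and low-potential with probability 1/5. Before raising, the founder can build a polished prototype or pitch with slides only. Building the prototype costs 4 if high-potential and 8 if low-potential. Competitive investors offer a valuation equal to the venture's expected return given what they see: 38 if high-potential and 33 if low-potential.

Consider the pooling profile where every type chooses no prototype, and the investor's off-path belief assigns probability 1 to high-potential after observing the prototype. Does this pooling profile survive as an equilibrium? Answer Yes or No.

On path, the investor holds the prior and pays 4/5·38 + 1/5·33 = 37. Off path (the prototype), believing high-potential, it pays 38.
high-potential: no prototype nets 37; the prototype nets 38 − 4 = 34. high-potential stays.
low-potential: no prototype nets 37; the prototype nets 38 − 8 = 30. low-potential stays.
No type deviates, so pooling is sustained.

Yes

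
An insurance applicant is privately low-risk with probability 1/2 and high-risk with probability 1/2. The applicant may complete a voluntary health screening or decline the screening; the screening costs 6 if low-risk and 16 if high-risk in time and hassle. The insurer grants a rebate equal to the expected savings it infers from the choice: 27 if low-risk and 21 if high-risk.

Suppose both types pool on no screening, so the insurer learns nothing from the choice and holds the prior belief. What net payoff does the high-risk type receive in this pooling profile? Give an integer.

Pooled rebate = 1/2·27 + 1/2·21 = 24.
high-risk pays no cost for no screening, so net payoff = 24.

24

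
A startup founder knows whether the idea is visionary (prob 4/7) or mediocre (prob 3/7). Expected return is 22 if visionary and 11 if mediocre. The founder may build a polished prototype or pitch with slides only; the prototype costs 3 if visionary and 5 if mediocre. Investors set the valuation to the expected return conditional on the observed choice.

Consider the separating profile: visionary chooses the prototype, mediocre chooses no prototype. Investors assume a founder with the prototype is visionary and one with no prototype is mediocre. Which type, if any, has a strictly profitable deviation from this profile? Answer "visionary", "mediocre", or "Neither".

The prototype pays 22; no prototype pays 11.
visionary: assigned the prototype, nets 22 − 3 = 19; deviating to no prototype nets 11.
mediocre: assigned no prototype, nets 11; deviating to the prototype nets 22 − 5 = 17.
The mediocre type gains 6 by deviating.

mediocre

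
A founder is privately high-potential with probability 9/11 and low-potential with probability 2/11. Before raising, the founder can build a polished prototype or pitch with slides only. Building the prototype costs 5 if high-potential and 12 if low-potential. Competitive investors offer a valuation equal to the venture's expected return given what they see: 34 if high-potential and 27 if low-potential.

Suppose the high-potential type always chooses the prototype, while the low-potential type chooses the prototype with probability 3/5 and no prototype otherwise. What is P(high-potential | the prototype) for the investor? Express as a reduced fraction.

15/17

P(the prototype) = (9/11)·1 + (2/11)·(3/5) = 51/55.
By Bayes' rule, P(high-potential | the prototype) = (9/11) / (51/55) = 15/17.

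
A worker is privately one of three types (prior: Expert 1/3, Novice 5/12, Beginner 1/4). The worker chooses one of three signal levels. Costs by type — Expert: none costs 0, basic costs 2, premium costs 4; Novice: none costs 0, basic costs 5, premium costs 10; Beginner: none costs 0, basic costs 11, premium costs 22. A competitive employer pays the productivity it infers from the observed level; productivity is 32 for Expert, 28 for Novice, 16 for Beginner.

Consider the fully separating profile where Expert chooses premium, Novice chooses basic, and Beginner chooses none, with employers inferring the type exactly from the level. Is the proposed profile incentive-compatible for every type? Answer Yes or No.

No

Separating wages: premium → 32, basic → 28, none → 16.
Expert (assigned premium): none: 16 − 0 = 16; basic: 28 − 2 = 26; premium: 32 − 4 = 28. Expert stays.
Novice (assigned basic): none: 16 − 0 = 16; basic: 28 − 5 = 23; premium: 32 − 10 = 22. Novice stays.
Beginner (assigned none): none: 16 − 0 = 16; basic: 28 − 11 = 17; premium: 32 − 22 = 10. Beginner prefers basic.
At least one type deviates; the separating profile fails.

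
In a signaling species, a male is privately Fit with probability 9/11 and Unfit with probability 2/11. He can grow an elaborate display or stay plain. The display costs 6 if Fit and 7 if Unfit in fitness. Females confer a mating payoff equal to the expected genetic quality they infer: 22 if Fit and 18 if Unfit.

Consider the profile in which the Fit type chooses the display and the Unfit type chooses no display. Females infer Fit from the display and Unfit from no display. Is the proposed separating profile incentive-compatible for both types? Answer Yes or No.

Under these beliefs, the display earns mating payoff 22 and no display earns mating payoff 18.
Fit: the display nets 22 − 6 = 16; no display nets 18. Fit would deviate to no display.
Unfit: the display nets 22 − 7 = 15; no display nets 18. Unfit prefers no display.
Fit has a profitable deviation, so the profile is not an equilibrium.

No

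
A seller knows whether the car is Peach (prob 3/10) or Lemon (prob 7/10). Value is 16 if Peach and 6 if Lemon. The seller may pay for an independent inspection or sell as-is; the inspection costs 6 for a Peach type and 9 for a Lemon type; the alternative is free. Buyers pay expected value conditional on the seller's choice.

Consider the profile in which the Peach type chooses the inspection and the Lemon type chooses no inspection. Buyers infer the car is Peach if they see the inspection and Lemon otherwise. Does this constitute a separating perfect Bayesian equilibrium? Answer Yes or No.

No

Under these beliefs, the inspection earns price 16 and no inspection earns price 6.
Peach: the inspection nets 16 − 6 = 10; no inspection nets 6. Peach prefers the inspection.
Lemon: the inspection nets 16 − 9 = 7; no inspection nets 6. Lemon would deviate to the inspection.
Lemon has a profitable deviation, so the profile is not an equilibrium.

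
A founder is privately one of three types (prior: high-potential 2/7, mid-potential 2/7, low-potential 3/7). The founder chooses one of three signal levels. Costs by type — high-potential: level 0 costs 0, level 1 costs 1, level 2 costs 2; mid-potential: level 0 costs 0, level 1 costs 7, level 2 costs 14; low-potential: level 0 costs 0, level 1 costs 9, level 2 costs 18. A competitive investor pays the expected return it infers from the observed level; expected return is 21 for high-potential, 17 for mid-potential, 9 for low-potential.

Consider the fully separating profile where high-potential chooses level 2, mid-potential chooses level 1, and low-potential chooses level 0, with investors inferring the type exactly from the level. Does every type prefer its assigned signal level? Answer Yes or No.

Yes

Separating valuations: level 2 → 21, level 1 → 17, level 0 → 9.
high-potential (assigned level 2): level 0: 9 − 0 = 9; level 1: 17 − 1 = 16; level 2: 21 − 2 = 19. high-potential stays.
mid-potential (assigned level 1): level 0: 9 − 0 = 9; level 1: 17 − 7 = 10; level 2: 21 − 14 = 7. mid-potential stays.
low-potential (assigned level 0): level 0: 9 − 0 = 9; level 1: 17 − 9 = 8; level 2: 21 − 18 = 3. low-potential stays.
Every type prefers its assigned level; separation holds.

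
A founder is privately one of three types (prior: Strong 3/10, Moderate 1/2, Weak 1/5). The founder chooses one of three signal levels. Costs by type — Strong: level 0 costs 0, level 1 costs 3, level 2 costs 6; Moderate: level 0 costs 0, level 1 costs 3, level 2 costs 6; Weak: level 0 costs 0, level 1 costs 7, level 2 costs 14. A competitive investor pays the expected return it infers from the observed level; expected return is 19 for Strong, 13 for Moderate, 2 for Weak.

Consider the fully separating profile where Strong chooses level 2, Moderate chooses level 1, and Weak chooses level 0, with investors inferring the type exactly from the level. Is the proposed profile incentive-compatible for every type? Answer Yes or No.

No

Separating valuations: level 2 → 19, level 1 → 13, level 0 → 2.
Strong (assigned level 2): level 0: 2 − 0 = 2; level 1: 13 − 3 = 10; level 2: 19 − 6 = 13. Strong stays.
Moderate (assigned level 1): level 0: 2 − 0 = 2; level 1: 13 − 3 = 10; level 2: 19 − 6 = 13. Moderate prefers level 2.
Weak (assigned level 0): level 0: 2 − 0 = 2; level 1: 13 − 7 = 6; level 2: 19 − 14 = 5. Weak prefers level 1.
At least one type deviates; the separating profile fails.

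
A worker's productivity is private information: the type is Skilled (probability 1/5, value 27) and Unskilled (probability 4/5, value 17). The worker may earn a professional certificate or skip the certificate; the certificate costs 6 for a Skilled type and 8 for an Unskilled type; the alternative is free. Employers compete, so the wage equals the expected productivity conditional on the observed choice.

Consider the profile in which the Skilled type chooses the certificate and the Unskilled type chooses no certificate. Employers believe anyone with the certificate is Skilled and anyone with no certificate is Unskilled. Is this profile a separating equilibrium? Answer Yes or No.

Under these beliefs, the certificate earns wage 27 and no certificate earns wage 17.
Skilled: the certificate nets 27 − 6 = 21; no certificate nets 17. Skilled prefers the certificate.
Unskilled: the certificate nets 27 − 8 = 19; no certificate nets 17. Unskilled would deviate to the certificate.
Unskilled has a profitable deviation, so the profile is not an equilibrium.

No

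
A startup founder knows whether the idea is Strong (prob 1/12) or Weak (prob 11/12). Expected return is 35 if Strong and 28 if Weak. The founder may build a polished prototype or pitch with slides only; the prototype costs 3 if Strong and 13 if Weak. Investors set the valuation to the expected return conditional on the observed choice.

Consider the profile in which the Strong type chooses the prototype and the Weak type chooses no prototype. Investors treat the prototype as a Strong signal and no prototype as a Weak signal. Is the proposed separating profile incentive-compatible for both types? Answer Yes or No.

Under these beliefs, the prototype earns valuation 35 and no prototype earns valuation 28.
Strong: the prototype nets 35 − 3 = 32; no prototype nets 28. Strong prefers the prototype.
Weak: the prototype nets 35 − 13 = 22; no prototype nets 28. Weak prefers no prototype.
Neither type deviates, so the separating profile is an equilibrium.

Yes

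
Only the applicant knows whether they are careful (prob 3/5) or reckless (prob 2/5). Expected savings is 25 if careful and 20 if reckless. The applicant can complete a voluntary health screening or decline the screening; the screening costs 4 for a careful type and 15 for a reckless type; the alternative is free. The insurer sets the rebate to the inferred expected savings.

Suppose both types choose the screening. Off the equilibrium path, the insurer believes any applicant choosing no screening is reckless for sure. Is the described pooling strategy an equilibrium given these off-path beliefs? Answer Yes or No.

No

On path, the insurer holds the prior and pays 3/5·25 + 2/5·20 = 23. Off path (no screening), believing reckless, it pays 20.
careful: the screening nets 23 − 4 = 19; no screening nets 20. careful would deviate.
reckless: the screening nets 23 − 15 = 8; no screening nets 20. reckless would deviate.
A type deviates, so pooling fails.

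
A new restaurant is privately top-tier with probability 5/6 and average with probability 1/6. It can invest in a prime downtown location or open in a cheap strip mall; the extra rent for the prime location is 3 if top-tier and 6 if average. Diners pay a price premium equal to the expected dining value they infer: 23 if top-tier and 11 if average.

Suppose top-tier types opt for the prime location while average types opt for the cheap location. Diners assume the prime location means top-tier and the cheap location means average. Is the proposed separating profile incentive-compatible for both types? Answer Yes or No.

Under these beliefs, the prime location earns price premium 23 and the cheap location earns price premium 11.
top-tier: the prime location nets 23 − 3 = 20; the cheap location nets 11. top-tier prefers the prime location.
average: the prime location nets 23 − 6 = 17; the cheap location nets 11. average would deviate to the prime location.
average has a profitable deviation, so the profile is not an equilibrium.

No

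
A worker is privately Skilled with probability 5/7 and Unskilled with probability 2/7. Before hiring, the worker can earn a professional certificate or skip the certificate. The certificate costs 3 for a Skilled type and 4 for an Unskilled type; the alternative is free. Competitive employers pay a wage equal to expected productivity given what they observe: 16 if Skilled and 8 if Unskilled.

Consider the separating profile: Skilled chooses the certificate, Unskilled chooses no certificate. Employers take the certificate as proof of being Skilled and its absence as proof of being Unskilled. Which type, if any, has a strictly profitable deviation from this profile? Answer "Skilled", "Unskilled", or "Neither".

The certificate pays 16; no certificate pays 8.
Skilled: assigned the certificate, nets 16 − 3 = 13; deviating to no certificate nets 8.
Unskilled: assigned no certificate, nets 8; deviating to the certificate nets 16 − 4 = 12.
The Unskilled type gains 4 by deviating.

Unskilled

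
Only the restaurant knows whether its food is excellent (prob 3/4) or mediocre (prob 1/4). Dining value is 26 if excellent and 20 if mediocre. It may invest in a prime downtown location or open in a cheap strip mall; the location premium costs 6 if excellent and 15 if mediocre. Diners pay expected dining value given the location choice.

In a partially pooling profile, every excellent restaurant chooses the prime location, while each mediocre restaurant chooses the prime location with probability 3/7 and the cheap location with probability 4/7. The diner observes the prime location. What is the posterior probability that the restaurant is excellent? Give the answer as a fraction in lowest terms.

7/8

P(the prime location) = (3/4)·1 + (1/4)·(3/7) = 6/7.
By Bayes' rule, P(excellent | the prime location) = (3/4) / (6/7) = 7/8.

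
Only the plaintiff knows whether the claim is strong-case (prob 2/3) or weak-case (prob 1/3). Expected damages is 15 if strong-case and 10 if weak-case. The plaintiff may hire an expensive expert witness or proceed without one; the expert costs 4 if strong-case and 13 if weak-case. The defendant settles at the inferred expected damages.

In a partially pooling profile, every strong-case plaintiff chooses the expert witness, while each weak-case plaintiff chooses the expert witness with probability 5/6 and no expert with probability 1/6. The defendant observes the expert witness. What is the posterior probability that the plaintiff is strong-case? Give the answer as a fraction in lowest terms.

12/17

P(the expert witness) = (2/3)·1 + (1/3)·(5/6) = 17/18.
By Bayes' rule, P(strong-case | the expert witness) = (2/3) / (17/18) = 12/17.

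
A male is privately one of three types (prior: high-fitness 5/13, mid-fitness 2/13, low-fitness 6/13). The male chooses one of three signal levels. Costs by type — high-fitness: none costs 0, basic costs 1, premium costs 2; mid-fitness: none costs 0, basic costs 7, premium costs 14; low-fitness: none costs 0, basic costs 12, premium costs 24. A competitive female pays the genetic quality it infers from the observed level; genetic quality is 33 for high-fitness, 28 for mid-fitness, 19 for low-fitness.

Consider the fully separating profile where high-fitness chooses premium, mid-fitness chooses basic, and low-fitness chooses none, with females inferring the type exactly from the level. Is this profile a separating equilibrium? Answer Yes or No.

Separating mating payoffs: premium → 33, basic → 28, none → 19.
high-fitness (assigned premium): none: 19 − 0 = 19; basic: 28 − 1 = 27; premium: 33 − 2 = 31. high-fitness stays.
mid-fitness (assigned basic): none: 19 − 0 = 19; basic: 28 − 7 = 21; premium: 33 − 14 = 19. mid-fitness stays.
low-fitness (assigned none): none: 19 − 0 = 19; basic: 28 − 12 = 16; premium: 33 − 24 = 9. low-fitness stays.
Every type prefers its assigned level; separation holds.

Yes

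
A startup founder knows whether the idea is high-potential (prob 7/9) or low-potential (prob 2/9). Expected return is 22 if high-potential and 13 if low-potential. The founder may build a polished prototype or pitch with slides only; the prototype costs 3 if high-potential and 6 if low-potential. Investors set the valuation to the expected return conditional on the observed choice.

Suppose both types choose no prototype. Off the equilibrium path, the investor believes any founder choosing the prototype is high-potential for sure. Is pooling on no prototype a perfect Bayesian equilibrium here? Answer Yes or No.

On path, the investor holds the prior and pays 7/9·22 + 2/9·13 = 20. Off path (the prototype), believing high-potential, it pays 22.
high-potential: no prototype nets 20; the prototype nets 22 − 3 = 19. high-potential stays.
low-potential: no prototype nets 20; the prototype nets 22 − 6 = 16. low-potential stays.
No type deviates, so pooling is sustained.

Yes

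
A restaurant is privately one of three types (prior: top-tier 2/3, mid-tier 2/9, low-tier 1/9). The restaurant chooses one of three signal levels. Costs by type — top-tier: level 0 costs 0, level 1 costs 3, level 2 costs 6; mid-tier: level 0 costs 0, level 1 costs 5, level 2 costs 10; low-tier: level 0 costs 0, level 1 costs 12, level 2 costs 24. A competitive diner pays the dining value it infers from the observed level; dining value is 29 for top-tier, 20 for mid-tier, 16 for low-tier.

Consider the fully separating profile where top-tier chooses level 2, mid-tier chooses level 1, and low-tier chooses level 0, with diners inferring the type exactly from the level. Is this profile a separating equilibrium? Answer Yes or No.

Separating price premiums: level 2 → 29, level 1 → 20, level 0 → 16.
top-tier (assigned level 2): level 0: 16 − 0 = 16; level 1: 20 − 3 = 17; level 2: 29 − 6 = 23. top-tier stays.
mid-tier (assigned level 1): level 0: 16 − 0 = 16; level 1: 20 − 5 = 15; level 2: 29 − 10 = 19. mid-tier prefers level 2.
low-tier (assigned level 0): level 0: 16 − 0 = 16; level 1: 20 − 12 = 8; level 2: 29 − 24 = 5. low-tier stays.
At least one type deviates; the separating profile fails.

No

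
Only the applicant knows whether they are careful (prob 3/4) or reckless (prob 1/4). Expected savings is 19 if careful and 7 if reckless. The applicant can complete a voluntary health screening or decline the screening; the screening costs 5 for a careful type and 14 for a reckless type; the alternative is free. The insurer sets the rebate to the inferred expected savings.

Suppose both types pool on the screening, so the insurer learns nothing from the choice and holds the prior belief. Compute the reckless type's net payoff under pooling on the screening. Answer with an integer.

Pooled rebate = 3/4·19 + 1/4·7 = 16.
reckless pays cost 14 for the screening, so net payoff = 16 − 14 = 2.

2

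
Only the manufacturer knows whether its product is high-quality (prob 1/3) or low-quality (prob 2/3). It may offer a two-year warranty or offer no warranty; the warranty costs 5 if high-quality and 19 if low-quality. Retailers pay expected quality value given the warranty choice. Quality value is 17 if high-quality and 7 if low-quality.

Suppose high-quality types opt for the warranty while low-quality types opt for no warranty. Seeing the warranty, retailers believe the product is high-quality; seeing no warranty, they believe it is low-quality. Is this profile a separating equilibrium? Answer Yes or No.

Yes

Under these beliefs, the warranty earns price 17 and no warranty earns price 7.
high-quality: the warranty nets 17 − 5 = 12; no warranty nets 7. high-quality prefers the warranty.
low-quality: the warranty nets 17 − 19 = -2; no warranty nets 7. low-quality prefers no warranty.
Neither type deviates, so the separating profile is an equilibrium.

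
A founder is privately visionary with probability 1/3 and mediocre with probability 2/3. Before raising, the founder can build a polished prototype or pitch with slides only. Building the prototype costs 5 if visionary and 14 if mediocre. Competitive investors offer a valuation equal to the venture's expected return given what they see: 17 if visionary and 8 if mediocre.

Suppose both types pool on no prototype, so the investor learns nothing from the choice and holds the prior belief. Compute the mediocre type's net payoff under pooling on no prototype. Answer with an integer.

Pooled valuation = 1/3·17 + 2/3·8 = 11.
mediocre pays no cost for no prototype, so net payoff = 11.

11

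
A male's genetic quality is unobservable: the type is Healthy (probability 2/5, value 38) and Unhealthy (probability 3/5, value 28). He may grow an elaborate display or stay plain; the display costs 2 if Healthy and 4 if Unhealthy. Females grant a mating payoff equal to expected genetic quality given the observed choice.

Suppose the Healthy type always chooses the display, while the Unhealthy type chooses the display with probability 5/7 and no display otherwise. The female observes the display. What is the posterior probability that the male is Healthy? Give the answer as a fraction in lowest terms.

P(the display) = (2/5)·1 + (3/5)·(5/7) = 29/35.
By Bayes' rule, P(Healthy | the display) = (2/5) / (29/35) = 14/29.

14/29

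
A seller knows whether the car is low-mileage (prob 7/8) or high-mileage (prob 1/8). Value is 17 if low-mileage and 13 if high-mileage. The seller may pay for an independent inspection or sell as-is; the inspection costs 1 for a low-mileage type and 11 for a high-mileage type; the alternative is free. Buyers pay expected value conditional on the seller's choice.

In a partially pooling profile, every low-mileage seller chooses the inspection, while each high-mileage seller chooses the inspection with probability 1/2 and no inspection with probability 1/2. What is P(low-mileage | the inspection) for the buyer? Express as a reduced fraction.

14/15

P(the inspection) = (7/8)·1 + (1/8)·(1/2) = 15/16.
By Bayes' rule, P(low-mileage | the inspection) = (7/8) / (15/16) = 14/15.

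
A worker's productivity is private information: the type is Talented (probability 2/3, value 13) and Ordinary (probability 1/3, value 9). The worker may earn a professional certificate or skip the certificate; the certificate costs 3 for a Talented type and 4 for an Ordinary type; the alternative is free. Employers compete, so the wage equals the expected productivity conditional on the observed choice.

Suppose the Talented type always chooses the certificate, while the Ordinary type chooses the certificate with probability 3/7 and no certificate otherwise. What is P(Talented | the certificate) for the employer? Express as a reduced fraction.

14/17

P(the certificate) = (2/3)·1 + (1/3)·(3/7) = 17/21.
By Bayes' rule, P(Talented | the certificate) = (2/3) / (17/21) = 14/17.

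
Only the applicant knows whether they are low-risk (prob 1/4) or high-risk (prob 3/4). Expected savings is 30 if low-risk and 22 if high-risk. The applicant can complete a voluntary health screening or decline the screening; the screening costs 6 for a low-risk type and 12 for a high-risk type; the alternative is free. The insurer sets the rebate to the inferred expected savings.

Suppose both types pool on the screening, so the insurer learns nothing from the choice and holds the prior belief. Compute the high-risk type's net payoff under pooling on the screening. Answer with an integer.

Pooled rebate = 1/4·30 + 3/4·22 = 24.
high-risk pays cost 12 for the screening, so net payoff = 24 − 12 = 12.

12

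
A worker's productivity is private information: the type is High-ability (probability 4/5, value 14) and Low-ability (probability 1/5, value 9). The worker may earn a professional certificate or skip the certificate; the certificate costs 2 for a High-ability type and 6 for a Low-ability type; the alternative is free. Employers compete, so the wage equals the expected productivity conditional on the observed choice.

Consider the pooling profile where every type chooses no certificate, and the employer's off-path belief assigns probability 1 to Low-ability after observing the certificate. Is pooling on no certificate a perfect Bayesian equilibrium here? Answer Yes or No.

On path, the employer holds the prior and pays 4/5·14 + 1/5·9 = 13. Off path (the certificate), believing Low-ability, it pays 9.
High-ability: no certificate nets 13; the certificate nets 9 − 2 = 7. High-ability stays.
Low-ability: no certificate nets 13; the certificate nets 9 − 6 = 3. Low-ability stays.
No type deviates, so pooling is sustained.

Yes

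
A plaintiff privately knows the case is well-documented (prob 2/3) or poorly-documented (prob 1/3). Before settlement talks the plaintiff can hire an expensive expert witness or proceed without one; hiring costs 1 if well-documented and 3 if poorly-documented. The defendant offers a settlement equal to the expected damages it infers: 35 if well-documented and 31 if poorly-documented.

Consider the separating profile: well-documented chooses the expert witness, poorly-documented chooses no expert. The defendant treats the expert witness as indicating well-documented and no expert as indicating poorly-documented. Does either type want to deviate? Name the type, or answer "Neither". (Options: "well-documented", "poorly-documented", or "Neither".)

poorly-documented

The expert witness pays 35; no expert pays 31.
well-documented: assigned the expert witness, nets 35 − 1 = 34; deviating to no expert nets 31.
poorly-documented: assigned no expert, nets 31; deviating to the expert witness nets 35 − 3 = 32.
The poorly-documented type gains 1 by deviating.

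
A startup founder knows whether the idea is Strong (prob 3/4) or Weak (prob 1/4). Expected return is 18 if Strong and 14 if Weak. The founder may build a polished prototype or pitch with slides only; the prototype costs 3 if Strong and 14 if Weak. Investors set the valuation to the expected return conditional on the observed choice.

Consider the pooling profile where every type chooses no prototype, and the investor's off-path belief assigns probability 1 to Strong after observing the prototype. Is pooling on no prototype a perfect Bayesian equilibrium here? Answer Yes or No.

On path, the investor holds the prior and pays 3/4·18 + 1/4·14 = 17. Off path (the prototype), believing Strong, it pays 18.
Strong: no prototype nets 17; the prototype nets 18 − 3 = 15. Strong stays.
Weak: no prototype nets 17; the prototype nets 18 − 14 = 4. Weak stays.
No type deviates, so pooling is sustained.

Yes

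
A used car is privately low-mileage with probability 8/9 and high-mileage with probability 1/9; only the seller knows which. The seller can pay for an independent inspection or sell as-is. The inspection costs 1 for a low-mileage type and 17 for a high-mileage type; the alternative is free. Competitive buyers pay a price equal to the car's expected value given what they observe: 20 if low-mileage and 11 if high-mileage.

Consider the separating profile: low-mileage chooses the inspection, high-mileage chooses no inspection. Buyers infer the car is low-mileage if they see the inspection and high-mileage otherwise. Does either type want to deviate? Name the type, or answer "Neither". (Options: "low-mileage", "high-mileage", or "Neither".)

The inspection pays 20; no inspection pays 11.
low-mileage: assigned the inspection, nets 20 − 1 = 19; deviating to no inspection nets 11.
high-mileage: assigned no inspection, nets 11; deviating to the inspection nets 20 − 17 = 3.
Both types strictly prefer their assigned action; no profitable deviation.

Neither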